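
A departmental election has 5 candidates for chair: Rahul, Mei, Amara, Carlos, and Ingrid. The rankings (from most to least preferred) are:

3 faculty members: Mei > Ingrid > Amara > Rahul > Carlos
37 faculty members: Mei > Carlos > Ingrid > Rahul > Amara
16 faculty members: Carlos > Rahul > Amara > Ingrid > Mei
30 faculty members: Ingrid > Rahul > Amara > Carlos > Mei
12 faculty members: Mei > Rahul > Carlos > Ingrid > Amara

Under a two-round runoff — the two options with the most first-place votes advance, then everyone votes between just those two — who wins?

Mei

Round 1 first-place votes: Rahul 0, Mei 52, Amara 0, Carlos 16, Ingrid 30.
Mei and Ingrid advance.
Runoff: Mei is preferred to Ingrid by 52 voters; Ingrid by 46.
Mei wins the runoff.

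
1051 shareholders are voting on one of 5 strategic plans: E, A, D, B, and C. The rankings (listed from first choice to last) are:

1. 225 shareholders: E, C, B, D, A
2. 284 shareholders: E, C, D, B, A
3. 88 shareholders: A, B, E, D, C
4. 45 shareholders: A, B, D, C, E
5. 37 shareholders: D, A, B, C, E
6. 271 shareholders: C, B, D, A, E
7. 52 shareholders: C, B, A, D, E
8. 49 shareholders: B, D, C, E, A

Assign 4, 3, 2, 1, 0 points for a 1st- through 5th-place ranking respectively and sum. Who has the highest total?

E: 225·4 + 284·4 + 88·2 + 45·0 + 37·0 + 271·0 + 52·0 + 49·1 = 2261
A: 225·0 + 284·0 + 88·4 + 45·4 + 37·3 + 271·1 + 52·2 + 49·0 = 1018
D: 225·1 + 284·2 + 88·1 + 45·2 + 37·4 + 271·2 + 52·1 + 49·3 = 1860
B: 225·2 + 284·1 + 88·3 + 45·3 + 37·2 + 271·3 + 52·3 + 49·4 = 2372
C: 225·3 + 284·3 + 88·0 + 45·1 + 37·1 + 271·4 + 52·4 + 49·2 = 2999
C has the highest Borda score (2999).

C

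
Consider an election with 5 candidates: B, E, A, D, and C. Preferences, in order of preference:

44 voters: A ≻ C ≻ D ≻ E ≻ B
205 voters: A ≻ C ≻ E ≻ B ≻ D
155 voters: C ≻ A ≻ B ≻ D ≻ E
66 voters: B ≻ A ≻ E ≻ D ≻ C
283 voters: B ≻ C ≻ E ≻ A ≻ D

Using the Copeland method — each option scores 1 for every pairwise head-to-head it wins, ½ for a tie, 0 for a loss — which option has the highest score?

C

B: beats E and D; loses to A and C → score 2.
E: beats D; loses to B, A, and C → score 1.
A: beats B, E, and D; loses to C → score 3.
D: loses to B, E, A, and C → score 0.
C: beats B, E, A, and D → score 4.
C has the best pairwise record.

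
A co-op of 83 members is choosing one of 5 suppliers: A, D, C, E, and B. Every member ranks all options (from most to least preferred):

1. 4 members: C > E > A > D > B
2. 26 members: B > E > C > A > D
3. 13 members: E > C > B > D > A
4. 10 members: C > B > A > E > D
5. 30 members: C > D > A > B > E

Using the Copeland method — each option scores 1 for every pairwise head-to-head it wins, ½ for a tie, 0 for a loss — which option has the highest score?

C

A: loses to D, C, E, and B → score 0.
D: beats A; loses to C, E, and B → score 1.
C: beats A, D, E, and B → score 4.
E: beats A and D; loses to C and B → score 2.
B: beats A, D, and E; loses to C → score 3.
C has the best pairwise record.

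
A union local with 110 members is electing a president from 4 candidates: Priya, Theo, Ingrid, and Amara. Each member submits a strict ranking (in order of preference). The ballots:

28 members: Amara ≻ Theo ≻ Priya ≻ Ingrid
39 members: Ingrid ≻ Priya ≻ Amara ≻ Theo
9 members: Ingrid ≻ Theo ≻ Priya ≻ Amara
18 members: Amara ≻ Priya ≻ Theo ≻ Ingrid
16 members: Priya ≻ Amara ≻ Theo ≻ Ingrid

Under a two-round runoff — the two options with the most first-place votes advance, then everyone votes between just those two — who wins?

Amara

Round 1 first-place votes: Priya 16, Theo 0, Ingrid 48, Amara 46.
Ingrid and Amara advance.
Runoff: Ingrid is preferred to Amara by 48 voters; Amara by 62.
Amara wins the runoff.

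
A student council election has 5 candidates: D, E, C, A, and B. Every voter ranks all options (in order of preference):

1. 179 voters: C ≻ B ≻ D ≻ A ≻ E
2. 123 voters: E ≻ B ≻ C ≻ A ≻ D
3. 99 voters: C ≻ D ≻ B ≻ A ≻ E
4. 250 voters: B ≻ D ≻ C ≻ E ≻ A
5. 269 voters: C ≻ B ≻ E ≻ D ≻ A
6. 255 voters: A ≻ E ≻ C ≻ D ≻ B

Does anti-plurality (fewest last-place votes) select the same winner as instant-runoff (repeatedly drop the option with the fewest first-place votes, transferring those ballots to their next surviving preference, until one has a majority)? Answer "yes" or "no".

yes

Anti-plurality — last-place votes: D 123, E 278, C 0, A 519, B 255. Winner: C.
Instant-runoff — R1 D 0, E 123, C 547, A 255, B 250 (D out); R2 E 123, C 547, A 255, B 250 (E out); R3 C 547, A 255, B 373 (A out); R4 C 802, B 373 (C winner). Winner: C.
The two methods agree.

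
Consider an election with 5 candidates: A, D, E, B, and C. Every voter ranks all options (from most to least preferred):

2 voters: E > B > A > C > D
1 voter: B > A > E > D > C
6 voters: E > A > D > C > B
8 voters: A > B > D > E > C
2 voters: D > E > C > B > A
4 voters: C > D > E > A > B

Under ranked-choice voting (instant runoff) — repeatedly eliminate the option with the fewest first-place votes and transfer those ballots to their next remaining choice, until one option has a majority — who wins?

E

Round 1: A 8, D 2, E 8, B 1, C 4. Eliminate B.
Round 2: A 9, D 2, E 8, C 4. Eliminate D.
Round 3: A 9, E 10, C 4. Eliminate C.
Round 4: A 9, E 14. E has a majority.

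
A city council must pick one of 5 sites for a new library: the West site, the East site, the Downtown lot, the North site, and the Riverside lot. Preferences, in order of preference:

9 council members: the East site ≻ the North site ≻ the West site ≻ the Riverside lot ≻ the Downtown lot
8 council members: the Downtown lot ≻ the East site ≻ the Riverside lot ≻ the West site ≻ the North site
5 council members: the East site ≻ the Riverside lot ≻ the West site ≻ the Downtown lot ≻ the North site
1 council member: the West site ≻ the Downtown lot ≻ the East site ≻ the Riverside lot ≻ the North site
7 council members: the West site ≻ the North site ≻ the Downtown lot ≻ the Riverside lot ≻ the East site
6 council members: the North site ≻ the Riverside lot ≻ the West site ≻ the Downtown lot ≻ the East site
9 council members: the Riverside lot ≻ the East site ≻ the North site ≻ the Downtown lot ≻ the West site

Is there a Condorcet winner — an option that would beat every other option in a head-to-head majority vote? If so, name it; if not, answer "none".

the East site vs the West site: 31–14 for the East site.
the East site vs the Downtown lot: 23–22 for the East site.
the East site vs the North site: 32–13 for the East site.
the East site vs the Riverside lot: 23–22 for the East site.
the East site beats every other option head-to-head.

the East site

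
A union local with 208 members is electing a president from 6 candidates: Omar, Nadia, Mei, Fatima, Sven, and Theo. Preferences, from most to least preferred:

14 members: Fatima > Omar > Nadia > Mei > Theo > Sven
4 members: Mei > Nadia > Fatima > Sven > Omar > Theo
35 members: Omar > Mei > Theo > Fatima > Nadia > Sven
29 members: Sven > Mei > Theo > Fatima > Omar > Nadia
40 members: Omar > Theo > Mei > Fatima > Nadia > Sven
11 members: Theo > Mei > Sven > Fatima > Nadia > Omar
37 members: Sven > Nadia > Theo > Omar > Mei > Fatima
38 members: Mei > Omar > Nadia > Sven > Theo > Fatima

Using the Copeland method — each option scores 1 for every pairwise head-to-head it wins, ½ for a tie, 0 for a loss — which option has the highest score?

Omar: beats Nadia, Mei, Fatima, Sven, and Theo → score 5.
Nadia: beats Sven; loses to Omar, Mei, Fatima, and Theo → score 1.
Mei: beats Nadia, Fatima, Sven, and Theo; loses to Omar → score 4.
Fatima: beats Nadia; loses to Omar, Mei, Sven, and Theo → score 1.
Sven: beats Fatima and Theo; loses to Omar, Nadia, and Mei → score 2.
Theo: beats Nadia and Fatima; loses to Omar, Mei, and Sven → score 2.
Omar has the best pairwise record.

Omar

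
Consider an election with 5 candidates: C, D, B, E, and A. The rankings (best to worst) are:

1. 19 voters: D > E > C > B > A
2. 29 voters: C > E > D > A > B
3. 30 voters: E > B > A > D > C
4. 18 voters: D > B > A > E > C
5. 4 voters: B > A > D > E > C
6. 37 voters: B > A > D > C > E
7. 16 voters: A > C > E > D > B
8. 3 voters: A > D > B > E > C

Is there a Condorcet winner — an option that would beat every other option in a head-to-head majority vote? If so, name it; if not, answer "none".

none

Checking pairwise contests:
D beats C 111–45.
A beats D 90–66.
D beats B 85–71.
C beats E 82–74.
B beats A 108–48.
Every option loses at least one head-to-head, so there is no Condorcet winner.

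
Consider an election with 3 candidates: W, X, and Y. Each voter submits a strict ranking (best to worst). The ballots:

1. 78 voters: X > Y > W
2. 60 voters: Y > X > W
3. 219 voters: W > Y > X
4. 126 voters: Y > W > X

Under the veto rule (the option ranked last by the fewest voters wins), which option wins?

Y

Last-place votes: W 138, X 345, Y 0.
Y is ranked last by the fewest voters, so Y wins.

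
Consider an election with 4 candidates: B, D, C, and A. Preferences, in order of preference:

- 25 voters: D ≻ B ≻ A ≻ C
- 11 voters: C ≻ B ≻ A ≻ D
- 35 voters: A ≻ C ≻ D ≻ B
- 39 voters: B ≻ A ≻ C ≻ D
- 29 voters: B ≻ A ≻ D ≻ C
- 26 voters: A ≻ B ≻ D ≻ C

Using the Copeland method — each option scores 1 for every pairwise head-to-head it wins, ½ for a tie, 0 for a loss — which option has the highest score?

B

B: beats D, C, and A → score 3.
D: loses to B, C, and A → score 0.
C: beats D; loses to B and A → score 1.
A: beats D and C; loses to B → score 2.
B has the best pairwise record.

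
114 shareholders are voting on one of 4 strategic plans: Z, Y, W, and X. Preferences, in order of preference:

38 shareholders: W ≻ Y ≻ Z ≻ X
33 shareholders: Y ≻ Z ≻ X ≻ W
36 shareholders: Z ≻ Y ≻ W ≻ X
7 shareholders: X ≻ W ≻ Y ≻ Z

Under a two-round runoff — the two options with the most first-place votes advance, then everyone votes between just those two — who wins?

Z

Round 1 first-place votes: Z 36, Y 33, W 38, X 7.
W and Z advance.
Runoff: W is preferred to Z by 45 voters; Z by 69.
Z wins the runoff.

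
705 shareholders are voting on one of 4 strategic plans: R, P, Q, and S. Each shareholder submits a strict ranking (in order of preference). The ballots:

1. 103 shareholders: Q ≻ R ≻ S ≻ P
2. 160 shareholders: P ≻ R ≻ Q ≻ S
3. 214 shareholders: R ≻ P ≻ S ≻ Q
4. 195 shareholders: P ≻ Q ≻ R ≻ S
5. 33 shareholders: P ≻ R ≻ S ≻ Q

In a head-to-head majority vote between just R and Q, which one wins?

R

Voters preferring R to Q: 407; preferring Q to R: 298.
R wins the head-to-head.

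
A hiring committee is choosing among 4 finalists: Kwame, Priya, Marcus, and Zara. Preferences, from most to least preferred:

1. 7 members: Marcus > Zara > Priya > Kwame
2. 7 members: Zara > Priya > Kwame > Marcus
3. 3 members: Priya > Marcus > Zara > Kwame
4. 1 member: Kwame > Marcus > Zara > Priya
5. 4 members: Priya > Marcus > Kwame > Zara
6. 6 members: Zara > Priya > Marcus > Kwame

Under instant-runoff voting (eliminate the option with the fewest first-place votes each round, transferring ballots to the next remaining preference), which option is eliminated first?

Round 1: Kwame 1, Priya 7, Marcus 7, Zara 13. Eliminate Kwame.

Kwame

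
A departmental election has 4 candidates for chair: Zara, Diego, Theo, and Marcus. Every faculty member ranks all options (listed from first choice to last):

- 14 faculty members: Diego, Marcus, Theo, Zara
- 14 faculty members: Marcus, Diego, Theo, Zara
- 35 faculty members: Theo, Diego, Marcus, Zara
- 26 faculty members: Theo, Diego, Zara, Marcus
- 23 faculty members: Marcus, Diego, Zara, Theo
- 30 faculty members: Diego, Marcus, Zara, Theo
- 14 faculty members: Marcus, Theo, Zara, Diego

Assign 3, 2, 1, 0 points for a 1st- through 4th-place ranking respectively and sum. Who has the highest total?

Zara: 14·0 + 14·0 + 35·0 + 26·1 + 23·1 + 30·1 + 14·1 = 93
Diego: 14·3 + 14·2 + 35·2 + 26·2 + 23·2 + 30·3 + 14·0 = 328
Theo: 14·1 + 14·1 + 35·3 + 26·3 + 23·0 + 30·0 + 14·2 = 239
Marcus: 14·2 + 14·3 + 35·1 + 26·0 + 23·3 + 30·2 + 14·3 = 276
Diego has the highest Borda score (328).

Diego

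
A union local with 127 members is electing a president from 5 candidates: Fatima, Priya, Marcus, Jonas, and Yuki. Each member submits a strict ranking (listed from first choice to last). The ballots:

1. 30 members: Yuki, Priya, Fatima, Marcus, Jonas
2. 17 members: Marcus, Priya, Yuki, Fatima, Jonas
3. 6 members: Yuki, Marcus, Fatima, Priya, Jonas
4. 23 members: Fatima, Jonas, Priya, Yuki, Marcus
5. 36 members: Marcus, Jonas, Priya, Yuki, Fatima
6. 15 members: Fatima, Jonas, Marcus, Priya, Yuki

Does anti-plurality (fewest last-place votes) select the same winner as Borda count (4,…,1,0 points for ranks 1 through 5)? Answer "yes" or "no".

Anti-plurality — last-place votes: Fatima 36, Priya 0, Marcus 23, Jonas 53, Yuki 15. Winner: Priya.
Borda — scores: Fatima 241, Priya 280, Marcus 290, Jonas 222, Yuki 237. Winner: Marcus.
The two methods disagree.

no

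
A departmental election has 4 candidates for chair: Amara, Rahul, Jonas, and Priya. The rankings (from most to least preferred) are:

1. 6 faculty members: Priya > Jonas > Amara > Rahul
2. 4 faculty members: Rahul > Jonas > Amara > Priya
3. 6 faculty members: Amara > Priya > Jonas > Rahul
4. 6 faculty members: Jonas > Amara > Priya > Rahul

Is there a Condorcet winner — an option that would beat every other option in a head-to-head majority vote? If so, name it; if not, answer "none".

Checking pairwise contests:
Jonas beats Amara 16–6.
Amara beats Rahul 18–4.
Priya beats Jonas 12–10.
Amara beats Priya 16–6.
Every option loses at least one head-to-head, so there is no Condorcet winner.

none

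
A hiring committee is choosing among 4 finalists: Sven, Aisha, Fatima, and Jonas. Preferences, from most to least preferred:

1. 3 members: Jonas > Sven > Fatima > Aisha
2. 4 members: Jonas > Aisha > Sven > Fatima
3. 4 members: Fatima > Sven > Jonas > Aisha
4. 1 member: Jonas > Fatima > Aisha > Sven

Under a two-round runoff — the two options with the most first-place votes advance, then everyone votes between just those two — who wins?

Jonas

Round 1 first-place votes: Sven 0, Aisha 0, Fatima 4, Jonas 8.
Jonas and Fatima advance.
Runoff: Jonas is preferred to Fatima by 8 voters; Fatima by 4.
Jonas wins the runoff.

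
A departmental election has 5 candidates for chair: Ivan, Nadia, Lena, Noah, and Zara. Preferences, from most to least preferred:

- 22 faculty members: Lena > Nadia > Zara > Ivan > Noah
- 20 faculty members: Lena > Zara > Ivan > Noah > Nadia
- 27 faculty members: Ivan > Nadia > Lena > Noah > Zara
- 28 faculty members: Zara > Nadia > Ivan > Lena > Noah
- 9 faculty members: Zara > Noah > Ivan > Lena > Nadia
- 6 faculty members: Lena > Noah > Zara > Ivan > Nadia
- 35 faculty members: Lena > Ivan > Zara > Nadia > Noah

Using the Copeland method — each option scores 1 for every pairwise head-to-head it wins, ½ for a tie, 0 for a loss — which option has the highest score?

Ivan: beats Nadia and Noah; loses to Lena and Zara → score 2.
Nadia: beats Noah; loses to Ivan, Lena, and Zara → score 1.
Lena: beats Ivan, Nadia, Noah, and Zara → score 4.
Noah: loses to Ivan, Nadia, Lena, and Zara → score 0.
Zara: beats Ivan, Nadia, and Noah; loses to Lena → score 3.
Lena has the best pairwise record.

Lena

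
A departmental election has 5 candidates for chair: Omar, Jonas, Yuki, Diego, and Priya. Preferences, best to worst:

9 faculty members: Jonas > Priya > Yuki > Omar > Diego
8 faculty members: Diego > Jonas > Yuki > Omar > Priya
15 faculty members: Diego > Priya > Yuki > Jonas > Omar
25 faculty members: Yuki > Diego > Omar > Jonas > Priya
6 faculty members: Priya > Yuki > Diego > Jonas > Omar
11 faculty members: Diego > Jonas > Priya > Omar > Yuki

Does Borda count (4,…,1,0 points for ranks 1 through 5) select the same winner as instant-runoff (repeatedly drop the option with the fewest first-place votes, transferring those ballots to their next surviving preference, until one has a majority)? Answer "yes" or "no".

no

Borda — scores: Omar 78, Jonas 139, Yuki 182, Diego 223, Priya 118. Winner: Diego.
Instant-runoff — R1 Omar 0, Jonas 9, Yuki 25, Diego 34, Priya 6 (Omar out); R2 Jonas 9, Yuki 25, Diego 34, Priya 6 (Priya out); R3 Jonas 9, Yuki 31, Diego 34 (Jonas out); R4 Yuki 40, Diego 34 (Yuki winner). Winner: Yuki.
The two methods disagree.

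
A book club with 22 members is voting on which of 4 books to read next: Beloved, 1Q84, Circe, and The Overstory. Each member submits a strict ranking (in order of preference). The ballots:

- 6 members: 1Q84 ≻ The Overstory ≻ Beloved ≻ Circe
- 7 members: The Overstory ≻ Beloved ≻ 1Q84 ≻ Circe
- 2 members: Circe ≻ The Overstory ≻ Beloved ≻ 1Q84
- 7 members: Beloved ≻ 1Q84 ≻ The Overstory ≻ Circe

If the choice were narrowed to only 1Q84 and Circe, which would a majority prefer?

1Q84

Voters preferring 1Q84 to Circe: 20; preferring Circe to 1Q84: 2.
1Q84 wins the head-to-head.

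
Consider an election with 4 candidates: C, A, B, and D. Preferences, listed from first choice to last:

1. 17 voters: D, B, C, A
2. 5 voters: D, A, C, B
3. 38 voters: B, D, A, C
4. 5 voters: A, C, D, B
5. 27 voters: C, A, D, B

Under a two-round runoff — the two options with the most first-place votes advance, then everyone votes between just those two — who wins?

Round 1 first-place votes: C 27, A 5, B 38, D 22.
B and C advance.
Runoff: B is preferred to C by 55 voters; C by 37.
B wins the runoff.

B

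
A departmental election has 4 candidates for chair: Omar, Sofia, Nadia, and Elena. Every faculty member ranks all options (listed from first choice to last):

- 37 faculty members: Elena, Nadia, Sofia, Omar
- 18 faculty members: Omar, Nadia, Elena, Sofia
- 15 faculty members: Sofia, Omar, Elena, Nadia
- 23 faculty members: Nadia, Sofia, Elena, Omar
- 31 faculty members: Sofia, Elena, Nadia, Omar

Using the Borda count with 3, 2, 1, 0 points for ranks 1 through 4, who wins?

Elena

Omar: 37·0 + 18·3 + 15·2 + 23·0 + 31·0 = 84
Sofia: 37·1 + 18·0 + 15·3 + 23·2 + 31·3 = 221
Nadia: 37·2 + 18·2 + 15·0 + 23·3 + 31·1 = 210
Elena: 37·3 + 18·1 + 15·1 + 23·1 + 31·2 = 229
Elena has the highest Borda score (229).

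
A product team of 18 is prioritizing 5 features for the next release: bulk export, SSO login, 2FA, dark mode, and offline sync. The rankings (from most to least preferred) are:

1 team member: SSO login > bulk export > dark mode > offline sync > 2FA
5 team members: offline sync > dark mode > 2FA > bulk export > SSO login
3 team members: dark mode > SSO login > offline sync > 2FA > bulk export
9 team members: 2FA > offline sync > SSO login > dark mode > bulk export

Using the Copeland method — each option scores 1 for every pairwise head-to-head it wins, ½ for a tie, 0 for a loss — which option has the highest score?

offline sync

bulk export: loses to SSO login, 2FA, dark mode, and offline sync → score 0.
SSO login: beats bulk export and dark mode; loses to 2FA and offline sync → score 2.
2FA: beats bulk export and SSO login; ties dark mode and offline sync → score 3.
dark mode: beats bulk export; ties 2FA; loses to SSO login and offline sync → score 1.5.
offline sync: beats bulk export, SSO login, and dark mode; ties 2FA → score 3.5.
offline sync has the best pairwise record.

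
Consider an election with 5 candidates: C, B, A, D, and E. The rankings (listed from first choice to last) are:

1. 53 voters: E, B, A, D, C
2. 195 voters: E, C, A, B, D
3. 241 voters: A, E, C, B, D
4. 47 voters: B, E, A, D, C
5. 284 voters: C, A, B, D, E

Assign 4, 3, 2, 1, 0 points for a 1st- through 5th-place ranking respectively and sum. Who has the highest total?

A

C: 53·0 + 195·3 + 241·2 + 47·0 + 284·4 = 2203
B: 53·3 + 195·1 + 241·1 + 47·4 + 284·2 = 1351
A: 53·2 + 195·2 + 241·4 + 47·2 + 284·3 = 2406
D: 53·1 + 195·0 + 241·0 + 47·1 + 284·1 = 384
E: 53·4 + 195·4 + 241·3 + 47·3 + 284·0 = 1856
A has the highest Borda score (2406).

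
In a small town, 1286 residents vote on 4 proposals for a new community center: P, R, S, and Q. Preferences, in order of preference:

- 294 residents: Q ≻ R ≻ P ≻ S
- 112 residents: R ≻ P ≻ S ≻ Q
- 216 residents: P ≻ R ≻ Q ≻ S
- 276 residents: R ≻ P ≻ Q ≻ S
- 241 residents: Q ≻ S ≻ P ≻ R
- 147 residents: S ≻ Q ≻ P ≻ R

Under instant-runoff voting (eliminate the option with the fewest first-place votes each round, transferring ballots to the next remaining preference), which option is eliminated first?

Round 1: P 216, R 388, S 147, Q 535. Eliminate S.

S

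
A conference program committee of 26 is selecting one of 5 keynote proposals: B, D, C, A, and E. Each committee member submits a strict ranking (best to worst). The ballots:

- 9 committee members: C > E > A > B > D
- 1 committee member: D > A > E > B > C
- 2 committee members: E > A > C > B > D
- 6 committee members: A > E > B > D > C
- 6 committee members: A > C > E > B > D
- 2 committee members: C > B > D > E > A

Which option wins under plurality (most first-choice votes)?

First-place votes: B 0, D 1, C 11, A 12, E 2.
A has the most first-place votes.

A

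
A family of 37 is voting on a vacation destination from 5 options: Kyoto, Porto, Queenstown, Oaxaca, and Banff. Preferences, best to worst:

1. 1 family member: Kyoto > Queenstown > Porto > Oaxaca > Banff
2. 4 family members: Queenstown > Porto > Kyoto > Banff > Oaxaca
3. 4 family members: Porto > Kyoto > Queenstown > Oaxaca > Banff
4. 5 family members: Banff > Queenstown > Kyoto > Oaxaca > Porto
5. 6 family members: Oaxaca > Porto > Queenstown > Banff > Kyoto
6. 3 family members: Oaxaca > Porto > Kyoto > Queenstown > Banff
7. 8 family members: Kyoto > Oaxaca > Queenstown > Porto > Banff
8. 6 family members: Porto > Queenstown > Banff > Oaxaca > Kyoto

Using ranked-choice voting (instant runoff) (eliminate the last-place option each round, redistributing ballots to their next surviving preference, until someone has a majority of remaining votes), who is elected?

Round 1: Kyoto 9, Porto 10, Queenstown 4, Oaxaca 9, Banff 5. Eliminate Queenstown.
Round 2: Kyoto 9, Porto 14, Oaxaca 9, Banff 5. Eliminate Banff.
Round 3: Kyoto 14, Porto 14, Oaxaca 9. Eliminate Oaxaca.
Round 4: Kyoto 14, Porto 23. Porto has a majority.

Porto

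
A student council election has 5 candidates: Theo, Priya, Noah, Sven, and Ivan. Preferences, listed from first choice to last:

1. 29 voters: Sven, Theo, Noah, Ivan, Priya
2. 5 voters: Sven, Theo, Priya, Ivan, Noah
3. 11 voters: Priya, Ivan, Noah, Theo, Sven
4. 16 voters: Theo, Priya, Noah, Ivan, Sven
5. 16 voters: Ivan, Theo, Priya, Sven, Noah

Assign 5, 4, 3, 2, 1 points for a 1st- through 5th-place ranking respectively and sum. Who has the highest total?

Theo

Theo: 29·4 + 5·4 + 11·2 + 16·5 + 16·4 = 302
Priya: 29·1 + 5·3 + 11·5 + 16·4 + 16·3 = 211
Noah: 29·3 + 5·1 + 11·3 + 16·3 + 16·1 = 189
Sven: 29·5 + 5·5 + 11·1 + 16·1 + 16·2 = 229
Ivan: 29·2 + 5·2 + 11·4 + 16·2 + 16·5 = 224
Theo has the highest Borda score (302).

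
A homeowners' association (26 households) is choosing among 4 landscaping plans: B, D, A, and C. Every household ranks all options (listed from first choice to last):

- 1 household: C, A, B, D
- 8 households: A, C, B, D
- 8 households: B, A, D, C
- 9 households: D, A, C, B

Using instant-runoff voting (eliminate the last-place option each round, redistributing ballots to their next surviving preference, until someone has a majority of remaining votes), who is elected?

A

Round 1: B 8, D 9, A 8, C 1. Eliminate C.
Round 2: B 8, D 9, A 9. Eliminate B.
Round 3: D 9, A 17. A has a majority.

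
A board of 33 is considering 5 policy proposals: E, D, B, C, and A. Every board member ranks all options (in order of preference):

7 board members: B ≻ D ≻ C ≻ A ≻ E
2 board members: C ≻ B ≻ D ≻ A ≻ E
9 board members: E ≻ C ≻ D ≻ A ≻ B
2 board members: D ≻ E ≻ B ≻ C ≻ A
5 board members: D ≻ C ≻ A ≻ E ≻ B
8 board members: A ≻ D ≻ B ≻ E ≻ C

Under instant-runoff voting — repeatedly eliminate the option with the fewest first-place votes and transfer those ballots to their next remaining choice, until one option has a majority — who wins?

Round 1: E 9, D 7, B 7, C 2, A 8. Eliminate C.
Round 2: E 9, D 7, B 9, A 8. Eliminate D.
Round 3: E 11, B 9, A 13. Eliminate B.
Round 4: E 11, A 22. A has a majority.

A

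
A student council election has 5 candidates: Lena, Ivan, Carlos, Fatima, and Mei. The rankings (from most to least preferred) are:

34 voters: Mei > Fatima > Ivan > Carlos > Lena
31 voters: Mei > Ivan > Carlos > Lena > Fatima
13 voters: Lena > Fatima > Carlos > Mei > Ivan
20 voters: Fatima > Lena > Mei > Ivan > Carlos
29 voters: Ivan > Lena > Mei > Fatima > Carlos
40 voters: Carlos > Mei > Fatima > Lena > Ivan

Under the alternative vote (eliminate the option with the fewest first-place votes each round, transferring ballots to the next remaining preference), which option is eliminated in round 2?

Round 1: Lena 13, Ivan 29, Carlos 40, Fatima 20, Mei 65. Eliminate Lena.
Round 2: Ivan 29, Carlos 40, Fatima 33, Mei 65. Eliminate Ivan.

Ivan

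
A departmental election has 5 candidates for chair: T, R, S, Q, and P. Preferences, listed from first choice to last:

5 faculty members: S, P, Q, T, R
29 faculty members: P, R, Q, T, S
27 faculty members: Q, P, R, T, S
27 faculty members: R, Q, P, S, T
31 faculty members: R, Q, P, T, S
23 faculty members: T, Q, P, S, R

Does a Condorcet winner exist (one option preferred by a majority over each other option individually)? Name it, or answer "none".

Checking pairwise contests:
R beats T 114–28.
P beats R 84–58.
T beats S 110–32.
R beats Q 87–55.
Q beats P 108–34.
Every option loses at least one head-to-head, so there is no Condorcet winner.

none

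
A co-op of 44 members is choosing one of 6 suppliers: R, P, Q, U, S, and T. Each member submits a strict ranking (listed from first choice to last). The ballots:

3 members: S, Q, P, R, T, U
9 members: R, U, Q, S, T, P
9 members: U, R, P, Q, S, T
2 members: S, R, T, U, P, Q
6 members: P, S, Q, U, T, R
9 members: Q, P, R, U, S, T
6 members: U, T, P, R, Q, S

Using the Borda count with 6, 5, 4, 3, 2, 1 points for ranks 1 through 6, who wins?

R: 3·3 + 9·6 + 9·5 + 2·5 + 6·1 + 9·4 + 6·3 = 178
P: 3·4 + 9·1 + 9·4 + 2·2 + 6·6 + 9·5 + 6·4 = 166
Q: 3·5 + 9·4 + 9·3 + 2·1 + 6·4 + 9·6 + 6·2 = 170
U: 3·1 + 9·5 + 9·6 + 2·3 + 6·3 + 9·3 + 6·6 = 189
S: 3·6 + 9·3 + 9·2 + 2·6 + 6·5 + 9·2 + 6·1 = 129
T: 3·2 + 9·2 + 9·1 + 2·4 + 6·2 + 9·1 + 6·5 = 92
U has the highest Borda score (189).

U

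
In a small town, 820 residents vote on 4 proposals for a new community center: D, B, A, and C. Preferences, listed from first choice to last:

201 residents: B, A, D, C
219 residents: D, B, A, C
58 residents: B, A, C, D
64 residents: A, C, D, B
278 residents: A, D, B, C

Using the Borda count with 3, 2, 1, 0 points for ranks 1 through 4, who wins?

A

D: 201·1 + 219·3 + 58·0 + 64·1 + 278·2 = 1478
B: 201·3 + 219·2 + 58·3 + 64·0 + 278·1 = 1493
A: 201·2 + 219·1 + 58·2 + 64·3 + 278·3 = 1763
C: 201·0 + 219·0 + 58·1 + 64·2 + 278·0 = 186
A has the highest Borda score (1763).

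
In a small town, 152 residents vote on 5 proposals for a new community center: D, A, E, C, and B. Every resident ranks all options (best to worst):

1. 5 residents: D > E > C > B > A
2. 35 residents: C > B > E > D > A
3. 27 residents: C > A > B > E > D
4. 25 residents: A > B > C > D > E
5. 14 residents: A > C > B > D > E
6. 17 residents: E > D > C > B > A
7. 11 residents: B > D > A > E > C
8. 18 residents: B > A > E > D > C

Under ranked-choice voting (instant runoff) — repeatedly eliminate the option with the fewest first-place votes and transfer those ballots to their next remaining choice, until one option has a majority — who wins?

C

Round 1: D 5, A 39, E 17, C 62, B 29. Eliminate D.
Round 2: A 39, E 22, C 62, B 29. Eliminate E.
Round 3: A 39, C 84, B 29. C has a majority.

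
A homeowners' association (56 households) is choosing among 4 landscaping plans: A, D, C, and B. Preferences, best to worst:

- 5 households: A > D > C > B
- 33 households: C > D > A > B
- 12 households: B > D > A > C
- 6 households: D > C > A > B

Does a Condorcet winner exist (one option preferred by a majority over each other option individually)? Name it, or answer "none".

C vs A: 39–17 for C.
C vs D: 33–23 for C.
C vs B: 44–12 for C.
C beats every other option head-to-head.

C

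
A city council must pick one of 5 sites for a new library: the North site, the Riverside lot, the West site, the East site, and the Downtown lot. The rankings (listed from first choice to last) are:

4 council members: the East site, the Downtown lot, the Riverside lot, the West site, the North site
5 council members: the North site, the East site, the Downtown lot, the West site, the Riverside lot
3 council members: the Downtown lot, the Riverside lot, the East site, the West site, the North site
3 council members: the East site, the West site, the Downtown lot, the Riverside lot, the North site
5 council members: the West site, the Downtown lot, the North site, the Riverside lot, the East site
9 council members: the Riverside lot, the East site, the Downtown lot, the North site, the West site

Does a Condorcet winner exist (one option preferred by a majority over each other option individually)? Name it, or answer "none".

none

Checking pairwise contests:
the Riverside lot beats the North site 19–10.
the Downtown lot beats the Riverside lot 20–9.
the Riverside lot beats the West site 16–13.
the Riverside lot beats the East site 17–12.
the East site beats the Downtown lot 21–8.
Every option loses at least one head-to-head, so there is no Condorcet winner.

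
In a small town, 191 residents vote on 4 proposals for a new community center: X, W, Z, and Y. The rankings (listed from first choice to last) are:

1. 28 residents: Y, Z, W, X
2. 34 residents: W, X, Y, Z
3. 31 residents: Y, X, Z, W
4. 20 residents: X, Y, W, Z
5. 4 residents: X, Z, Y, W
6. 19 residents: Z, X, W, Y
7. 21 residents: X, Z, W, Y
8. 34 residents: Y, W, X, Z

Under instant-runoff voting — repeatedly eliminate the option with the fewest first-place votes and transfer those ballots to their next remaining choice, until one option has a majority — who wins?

X

Round 1: X 45, W 34, Z 19, Y 93. Eliminate Z.
Round 2: X 64, W 34, Y 93. Eliminate W.
Round 3: X 98, Y 93. X has a majority.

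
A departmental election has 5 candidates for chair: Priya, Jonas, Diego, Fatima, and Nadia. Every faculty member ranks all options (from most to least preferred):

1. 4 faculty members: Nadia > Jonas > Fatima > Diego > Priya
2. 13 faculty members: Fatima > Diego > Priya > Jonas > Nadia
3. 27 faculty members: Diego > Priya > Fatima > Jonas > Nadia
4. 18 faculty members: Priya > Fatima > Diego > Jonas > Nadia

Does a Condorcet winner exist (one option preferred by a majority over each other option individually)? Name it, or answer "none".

Checking pairwise contests:
Diego beats Priya 44–18.
Priya beats Jonas 58–4.
Fatima beats Diego 35–27.
Priya beats Fatima 45–17.
Priya beats Nadia 58–4.
Every option loses at least one head-to-head, so there is no Condorcet winner.

none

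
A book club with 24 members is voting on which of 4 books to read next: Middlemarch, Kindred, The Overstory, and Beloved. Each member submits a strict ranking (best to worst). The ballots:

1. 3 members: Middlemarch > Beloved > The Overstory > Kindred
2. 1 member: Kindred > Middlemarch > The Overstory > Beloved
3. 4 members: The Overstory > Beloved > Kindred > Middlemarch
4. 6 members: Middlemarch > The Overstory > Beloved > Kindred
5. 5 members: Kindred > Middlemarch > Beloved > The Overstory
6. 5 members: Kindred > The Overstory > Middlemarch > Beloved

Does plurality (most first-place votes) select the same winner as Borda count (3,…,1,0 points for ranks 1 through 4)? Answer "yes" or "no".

no

Plurality — first-place votes: Middlemarch 9, Kindred 11, The Overstory 4, Beloved 0. Winner: Kindred.
Borda — scores: Middlemarch 44, Kindred 37, The Overstory 38, Beloved 25. Winner: Middlemarch.
The two methods disagree.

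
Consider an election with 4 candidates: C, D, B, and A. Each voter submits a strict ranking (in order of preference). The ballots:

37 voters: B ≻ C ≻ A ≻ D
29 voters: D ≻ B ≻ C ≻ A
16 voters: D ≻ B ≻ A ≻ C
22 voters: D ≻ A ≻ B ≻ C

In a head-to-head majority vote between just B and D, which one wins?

Voters preferring B to D: 37; preferring D to B: 67.
D wins the head-to-head.

D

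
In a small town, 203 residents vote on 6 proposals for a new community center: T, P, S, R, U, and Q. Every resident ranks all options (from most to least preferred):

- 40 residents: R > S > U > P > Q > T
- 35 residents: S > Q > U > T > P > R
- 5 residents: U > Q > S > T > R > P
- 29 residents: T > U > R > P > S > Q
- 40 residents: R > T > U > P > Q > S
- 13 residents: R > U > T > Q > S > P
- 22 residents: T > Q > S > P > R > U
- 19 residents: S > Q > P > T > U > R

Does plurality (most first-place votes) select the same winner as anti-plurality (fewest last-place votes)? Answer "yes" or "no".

Plurality — first-place votes: T 51, P 0, S 54, R 93, U 5, Q 0. Winner: R.
Anti-plurality — last-place votes: T 40, P 18, S 40, R 54, U 22, Q 29. Winner: P.
The two methods disagree.

no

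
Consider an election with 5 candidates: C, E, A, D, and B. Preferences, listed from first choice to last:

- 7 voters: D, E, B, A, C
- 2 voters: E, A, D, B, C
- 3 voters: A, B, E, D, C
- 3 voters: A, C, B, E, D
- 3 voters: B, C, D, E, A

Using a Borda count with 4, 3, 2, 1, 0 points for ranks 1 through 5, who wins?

C: 7·0 + 2·0 + 3·0 + 3·3 + 3·3 = 18
E: 7·3 + 2·4 + 3·2 + 3·1 + 3·1 = 41
A: 7·1 + 2·3 + 3·4 + 3·4 + 3·0 = 37
D: 7·4 + 2·2 + 3·1 + 3·0 + 3·2 = 41
B: 7·2 + 2·1 + 3·3 + 3·2 + 3·4 = 43
B has the highest Borda score (43).

B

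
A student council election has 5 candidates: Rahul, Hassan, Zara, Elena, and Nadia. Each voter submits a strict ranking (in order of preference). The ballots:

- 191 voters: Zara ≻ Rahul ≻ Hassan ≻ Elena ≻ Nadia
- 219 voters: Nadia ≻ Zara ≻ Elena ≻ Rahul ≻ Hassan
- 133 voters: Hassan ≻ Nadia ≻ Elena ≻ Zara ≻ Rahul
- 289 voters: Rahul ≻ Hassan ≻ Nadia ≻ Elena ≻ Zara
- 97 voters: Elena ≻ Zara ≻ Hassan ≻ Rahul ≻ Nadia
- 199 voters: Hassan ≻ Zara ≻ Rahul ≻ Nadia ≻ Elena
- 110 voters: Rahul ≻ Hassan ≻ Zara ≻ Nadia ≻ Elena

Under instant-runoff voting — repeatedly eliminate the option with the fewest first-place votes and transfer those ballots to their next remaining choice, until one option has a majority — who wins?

Round 1: Rahul 399, Hassan 332, Zara 191, Elena 97, Nadia 219. Eliminate Elena.
Round 2: Rahul 399, Hassan 332, Zara 288, Nadia 219. Eliminate Nadia.
Round 3: Rahul 399, Hassan 332, Zara 507. Eliminate Hassan.
Round 4: Rahul 399, Zara 839. Zara has a majority.

Zara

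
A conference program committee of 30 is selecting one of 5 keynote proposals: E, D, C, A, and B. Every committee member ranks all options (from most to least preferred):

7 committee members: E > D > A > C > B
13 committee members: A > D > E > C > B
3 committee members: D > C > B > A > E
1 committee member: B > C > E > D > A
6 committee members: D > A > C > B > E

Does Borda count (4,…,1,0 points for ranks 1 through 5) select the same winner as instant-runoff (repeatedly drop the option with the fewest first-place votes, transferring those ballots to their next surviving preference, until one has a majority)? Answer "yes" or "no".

yes

Borda — scores: E 56, D 97, C 44, A 87, B 16. Winner: D.
Instant-runoff — R1 E 7, D 9, C 0, A 13, B 1 (C out); R2 E 7, D 9, A 13, B 1 (B out); R3 E 8, D 9, A 13 (E out); R4 D 17, A 13 (D winner). Winner: D.
The two methods agree.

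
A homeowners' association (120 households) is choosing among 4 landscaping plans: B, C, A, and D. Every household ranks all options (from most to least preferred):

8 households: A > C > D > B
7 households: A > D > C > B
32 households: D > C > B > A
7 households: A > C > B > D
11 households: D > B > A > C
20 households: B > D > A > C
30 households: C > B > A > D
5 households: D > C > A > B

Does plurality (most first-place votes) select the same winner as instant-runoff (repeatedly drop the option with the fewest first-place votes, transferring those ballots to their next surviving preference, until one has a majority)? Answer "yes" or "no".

yes

Plurality — first-place votes: B 20, C 30, A 22, D 48. Winner: D.
Instant-runoff — R1 B 20, C 30, A 22, D 48 (B out); R2 C 30, A 22, D 68 (D winner). Winner: D.
The two methods agree.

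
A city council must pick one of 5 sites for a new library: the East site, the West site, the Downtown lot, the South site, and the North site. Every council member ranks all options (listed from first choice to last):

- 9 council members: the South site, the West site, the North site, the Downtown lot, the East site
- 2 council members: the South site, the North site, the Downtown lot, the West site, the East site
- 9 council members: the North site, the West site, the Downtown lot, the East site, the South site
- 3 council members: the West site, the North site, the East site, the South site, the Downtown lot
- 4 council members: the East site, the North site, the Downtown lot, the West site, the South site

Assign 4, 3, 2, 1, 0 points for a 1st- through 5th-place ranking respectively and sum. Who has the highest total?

the East site: 9·0 + 2·0 + 9·1 + 3·2 + 4·4 = 31
the West site: 9·3 + 2·1 + 9·3 + 3·4 + 4·1 = 72
the Downtown lot: 9·1 + 2·2 + 9·2 + 3·0 + 4·2 = 39
the South site: 9·4 + 2·4 + 9·0 + 3·1 + 4·0 = 47
the North site: 9·2 + 2·3 + 9·4 + 3·3 + 4·3 = 81
the North site has the highest Borda score (81).

the North site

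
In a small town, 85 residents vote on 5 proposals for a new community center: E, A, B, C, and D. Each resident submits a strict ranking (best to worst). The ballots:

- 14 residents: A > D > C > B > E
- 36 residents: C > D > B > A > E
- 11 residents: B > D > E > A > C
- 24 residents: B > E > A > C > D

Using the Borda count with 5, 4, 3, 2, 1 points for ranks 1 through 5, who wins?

E: 14·1 + 36·1 + 11·3 + 24·4 = 179
A: 14·5 + 36·2 + 11·2 + 24·3 = 236
B: 14·2 + 36·3 + 11·5 + 24·5 = 311
C: 14·3 + 36·5 + 11·1 + 24·2 = 281
D: 14·4 + 36·4 + 11·4 + 24·1 = 268
B has the highest Borda score (311).

B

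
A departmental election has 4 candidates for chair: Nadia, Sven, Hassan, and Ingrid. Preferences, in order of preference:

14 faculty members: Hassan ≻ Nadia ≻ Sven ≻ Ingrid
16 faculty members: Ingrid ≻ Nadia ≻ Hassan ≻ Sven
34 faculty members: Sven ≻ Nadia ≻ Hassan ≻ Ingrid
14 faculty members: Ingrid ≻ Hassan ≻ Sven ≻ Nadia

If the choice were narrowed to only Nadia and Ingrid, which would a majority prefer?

Voters preferring Nadia to Ingrid: 48; preferring Ingrid to Nadia: 30.
Nadia wins the head-to-head.

Nadia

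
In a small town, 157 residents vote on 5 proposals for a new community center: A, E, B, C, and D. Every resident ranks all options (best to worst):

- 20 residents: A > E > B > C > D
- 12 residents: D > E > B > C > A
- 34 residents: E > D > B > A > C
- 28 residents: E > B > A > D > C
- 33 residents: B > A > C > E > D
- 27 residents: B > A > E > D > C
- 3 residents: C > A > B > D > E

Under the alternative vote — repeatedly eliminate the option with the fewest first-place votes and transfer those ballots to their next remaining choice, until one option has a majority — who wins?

Round 1: A 20, E 62, B 60, C 3, D 12. Eliminate C.
Round 2: A 23, E 62, B 60, D 12. Eliminate D.
Round 3: A 23, E 74, B 60. Eliminate A.
Round 4: E 94, B 63. E has a majority.

E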